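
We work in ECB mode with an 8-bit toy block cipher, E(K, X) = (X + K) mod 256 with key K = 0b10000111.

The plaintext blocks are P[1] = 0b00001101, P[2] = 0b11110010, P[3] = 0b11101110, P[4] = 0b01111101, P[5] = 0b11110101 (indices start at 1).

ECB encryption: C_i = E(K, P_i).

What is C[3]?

C[3] = 0b01110101

C[3]: E(K, 0b11101110) = 0b01110101.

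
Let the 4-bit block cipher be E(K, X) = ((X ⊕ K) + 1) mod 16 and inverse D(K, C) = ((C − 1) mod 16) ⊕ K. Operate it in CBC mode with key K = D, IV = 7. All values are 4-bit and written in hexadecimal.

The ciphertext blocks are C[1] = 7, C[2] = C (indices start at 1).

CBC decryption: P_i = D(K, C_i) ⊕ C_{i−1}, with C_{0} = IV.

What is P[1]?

P[1] = C

P[1]: D(K, 7) = B; B ⊕ 7 = C.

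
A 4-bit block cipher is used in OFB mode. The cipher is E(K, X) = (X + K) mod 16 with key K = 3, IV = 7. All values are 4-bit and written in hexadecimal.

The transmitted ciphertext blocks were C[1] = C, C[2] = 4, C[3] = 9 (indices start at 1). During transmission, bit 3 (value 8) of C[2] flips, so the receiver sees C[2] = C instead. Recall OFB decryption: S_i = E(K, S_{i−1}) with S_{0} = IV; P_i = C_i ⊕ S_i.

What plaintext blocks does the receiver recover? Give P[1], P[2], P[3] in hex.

Only C[2] changed, to C. In OFB, a change in C_i flips the same bit in P_i only; the keystream is unaffected. Decrypting the received ciphertext:
P[1]: S = E(K, 7) = A; C ⊕ A = 6.
P[2]: S = E(K, A) = D; C ⊕ D = 1.
P[3]: S = E(K, D) = 0; 9 ⊕ 0 = 9.
Blocks that differ from the original plaintext: P[2].

P[1] = 6, P[2] = 1, P[3] = 9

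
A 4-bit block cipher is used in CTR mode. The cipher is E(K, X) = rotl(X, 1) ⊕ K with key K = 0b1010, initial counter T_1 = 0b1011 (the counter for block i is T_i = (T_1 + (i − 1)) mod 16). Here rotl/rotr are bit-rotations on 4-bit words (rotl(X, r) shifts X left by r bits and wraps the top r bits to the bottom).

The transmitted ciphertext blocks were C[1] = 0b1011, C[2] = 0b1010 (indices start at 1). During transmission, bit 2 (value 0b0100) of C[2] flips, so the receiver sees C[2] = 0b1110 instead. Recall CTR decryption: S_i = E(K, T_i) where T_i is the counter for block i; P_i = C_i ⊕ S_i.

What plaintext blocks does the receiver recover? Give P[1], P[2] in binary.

P[1] = 0b0110, P[2] = 0b1101

Only C[2] changed, to 0b1110. In CTR, a change in C_i flips the same bit in P_i only; the keystream is unaffected. Decrypting the received ciphertext:
P[1]: T = 0b1011, S = E(K, T) = 0b1101; 0b1011 ⊕ 0b1101 = 0b0110.
P[2]: T = 0b1100, S = E(K, T) = 0b0011; 0b1110 ⊕ 0b0011 = 0b1101.
Blocks that differ from the original plaintext: P[2].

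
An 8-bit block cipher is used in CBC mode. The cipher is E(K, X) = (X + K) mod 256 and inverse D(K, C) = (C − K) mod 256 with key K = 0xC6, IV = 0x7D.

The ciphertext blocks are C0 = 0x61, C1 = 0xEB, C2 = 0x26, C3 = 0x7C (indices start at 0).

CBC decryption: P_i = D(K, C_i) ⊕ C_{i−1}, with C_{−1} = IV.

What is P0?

P0: D(K, 0x61) = 0x9B; 0x9B ⊕ 0x7D = 0xE6.

P0 = 0xE6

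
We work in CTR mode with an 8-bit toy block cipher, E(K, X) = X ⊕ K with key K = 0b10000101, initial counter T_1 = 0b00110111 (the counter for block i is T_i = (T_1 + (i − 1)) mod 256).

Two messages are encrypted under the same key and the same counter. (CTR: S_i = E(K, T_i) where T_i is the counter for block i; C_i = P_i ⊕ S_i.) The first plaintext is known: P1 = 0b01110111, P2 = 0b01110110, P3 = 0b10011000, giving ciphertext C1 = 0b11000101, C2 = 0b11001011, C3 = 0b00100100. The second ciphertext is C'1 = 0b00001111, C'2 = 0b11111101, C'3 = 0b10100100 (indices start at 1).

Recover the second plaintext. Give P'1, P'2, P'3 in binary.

In CTR with a reused counter, both messages share the same keystream S_i, so C_i ⊕ C'_i = P_i ⊕ P'_i and thus P'_i = P_i ⊕ C_i ⊕ C'_i.
P'1: 0b01110111 ⊕ 0b11000101 ⊕ 0b00001111 = 0b10111101.
P'2: 0b01110110 ⊕ 0b11001011 ⊕ 0b11111101 = 0b01000000.
P'3: 0b10011000 ⊕ 0b00100100 ⊕ 0b10100100 = 0b00011000.

P'1 = 0b10111101, P'2 = 0b01000000, P'3 = 0b00011000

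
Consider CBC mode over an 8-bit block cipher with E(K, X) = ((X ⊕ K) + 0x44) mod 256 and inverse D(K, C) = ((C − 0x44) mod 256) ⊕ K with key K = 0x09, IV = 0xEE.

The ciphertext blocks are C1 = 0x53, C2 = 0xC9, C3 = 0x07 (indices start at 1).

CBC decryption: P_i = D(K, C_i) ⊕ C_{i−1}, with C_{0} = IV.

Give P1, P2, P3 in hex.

P1: D(K, 0x53) = 0x06; 0x06 ⊕ 0xEE = 0xE8.
P2: D(K, 0xC9) = 0x8C; 0x8C ⊕ 0x53 = 0xDF.
P3: D(K, 0x07) = 0xCA; 0xCA ⊕ 0xC9 = 0x03.

P1 = 0xE8, P2 = 0xDF, P3 = 0x03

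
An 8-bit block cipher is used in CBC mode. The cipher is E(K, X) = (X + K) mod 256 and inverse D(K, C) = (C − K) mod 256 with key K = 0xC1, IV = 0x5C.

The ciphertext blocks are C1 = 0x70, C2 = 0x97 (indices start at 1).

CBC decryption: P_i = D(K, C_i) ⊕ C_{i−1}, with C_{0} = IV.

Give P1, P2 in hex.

P1: D(K, 0x70) = 0xAF; 0xAF ⊕ 0x5C = 0xF3.
P2: D(K, 0x97) = 0xD6; 0xD6 ⊕ 0x70 = 0xA6.

P1 = 0xF3, P2 = 0xA6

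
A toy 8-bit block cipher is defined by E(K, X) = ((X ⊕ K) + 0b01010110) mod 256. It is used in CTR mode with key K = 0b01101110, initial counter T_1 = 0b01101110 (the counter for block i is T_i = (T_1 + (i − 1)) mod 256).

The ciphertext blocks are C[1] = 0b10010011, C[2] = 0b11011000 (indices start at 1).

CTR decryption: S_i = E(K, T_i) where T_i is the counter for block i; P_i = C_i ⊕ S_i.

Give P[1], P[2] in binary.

P[1] = 0b11000101, P[2] = 0b10001111

P[1]: T = 0b01101110, S = E(K, T) = 0b01010110; 0b10010011 ⊕ 0b01010110 = 0b11000101.
P[2]: T = 0b01101111, S = E(K, T) = 0b01010111; 0b11011000 ⊕ 0b01010111 = 0b10001111.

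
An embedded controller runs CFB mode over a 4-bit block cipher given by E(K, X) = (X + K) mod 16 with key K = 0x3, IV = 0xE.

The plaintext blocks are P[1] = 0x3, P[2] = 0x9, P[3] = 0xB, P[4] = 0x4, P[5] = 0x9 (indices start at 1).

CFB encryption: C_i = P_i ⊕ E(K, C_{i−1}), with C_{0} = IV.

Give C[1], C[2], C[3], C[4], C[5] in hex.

C[1]: E(K, 0xE) = 0x1; 0x3 ⊕ 0x1 = 0x2.
C[2]: E(K, 0x2) = 0x5; 0x9 ⊕ 0x5 = 0xC.
C[3]: E(K, 0xC) = 0xF; 0xB ⊕ 0xF = 0x4.
C[4]: E(K, 0x4) = 0x7; 0x4 ⊕ 0x7 = 0x3.
C[5]: E(K, 0x3) = 0x6; 0x9 ⊕ 0x6 = 0xF.

C[1] = 0x2, C[2] = 0xC, C[3] = 0x4, C[4] = 0x3, C[5] = 0xF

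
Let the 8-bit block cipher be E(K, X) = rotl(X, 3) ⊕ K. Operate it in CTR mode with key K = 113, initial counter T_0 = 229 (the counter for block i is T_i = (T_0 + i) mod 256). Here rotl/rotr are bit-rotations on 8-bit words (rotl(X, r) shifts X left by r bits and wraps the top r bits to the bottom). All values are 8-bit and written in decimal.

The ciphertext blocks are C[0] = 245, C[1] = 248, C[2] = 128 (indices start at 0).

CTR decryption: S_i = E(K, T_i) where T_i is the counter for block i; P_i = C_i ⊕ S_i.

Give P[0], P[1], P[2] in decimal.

P[0]: T = 229, S = E(K, T) = 94; 245 ⊕ 94 = 171.
P[1]: T = 230, S = E(K, T) = 70; 248 ⊕ 70 = 190.
P[2]: T = 231, S = E(K, T) = 78; 128 ⊕ 78 = 206.

P[0] = 171, P[1] = 190, P[2] = 206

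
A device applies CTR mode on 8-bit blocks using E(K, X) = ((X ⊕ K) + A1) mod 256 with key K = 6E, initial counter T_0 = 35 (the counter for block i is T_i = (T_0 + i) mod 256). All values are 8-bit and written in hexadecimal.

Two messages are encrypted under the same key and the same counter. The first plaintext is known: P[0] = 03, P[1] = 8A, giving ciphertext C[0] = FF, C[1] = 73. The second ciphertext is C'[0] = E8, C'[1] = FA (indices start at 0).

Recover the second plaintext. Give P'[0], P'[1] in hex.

In CTR with a reused counter, both messages share the same keystream S_i, so C_i ⊕ C'_i = P_i ⊕ P'_i and thus P'_i = P_i ⊕ C_i ⊕ C'_i.
P'[0]: 03 ⊕ FF ⊕ E8 = 14.
P'[1]: 8A ⊕ 73 ⊕ FA = 03.

P'[0] = 14, P'[1] = 03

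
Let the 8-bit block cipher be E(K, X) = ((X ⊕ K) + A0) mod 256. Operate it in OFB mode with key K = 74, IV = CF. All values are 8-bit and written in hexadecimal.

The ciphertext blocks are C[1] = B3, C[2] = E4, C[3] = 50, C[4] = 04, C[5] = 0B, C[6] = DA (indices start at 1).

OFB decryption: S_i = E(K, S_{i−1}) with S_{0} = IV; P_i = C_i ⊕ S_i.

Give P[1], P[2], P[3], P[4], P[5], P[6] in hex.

P[1] = E8, P[2] = 2B, P[3] = 0B, P[4] = CB, P[5] = 50, P[6] = 15

P[1]: S = E(K, CF) = 5B; B3 ⊕ 5B = E8.
P[2]: S = E(K, 5B) = CF; E4 ⊕ CF = 2B.
P[3]: S = E(K, CF) = 5B; 50 ⊕ 5B = 0B.
P[4]: S = E(K, 5B) = CF; 04 ⊕ CF = CB.
P[5]: S = E(K, CF) = 5B; 0B ⊕ 5B = 50.
P[6]: S = E(K, 5B) = CF; DA ⊕ CF = 15.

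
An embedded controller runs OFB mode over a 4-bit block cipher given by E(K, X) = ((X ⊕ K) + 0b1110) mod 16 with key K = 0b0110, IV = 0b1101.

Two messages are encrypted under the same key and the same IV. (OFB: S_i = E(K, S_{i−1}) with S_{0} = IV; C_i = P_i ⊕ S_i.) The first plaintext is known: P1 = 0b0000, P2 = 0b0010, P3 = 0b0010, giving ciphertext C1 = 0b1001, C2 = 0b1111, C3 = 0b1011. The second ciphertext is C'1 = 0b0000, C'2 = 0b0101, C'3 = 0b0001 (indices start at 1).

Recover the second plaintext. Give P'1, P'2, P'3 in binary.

In OFB with a reused IV, both messages share the same keystream S_i, so C_i ⊕ C'_i = P_i ⊕ P'_i and thus P'_i = P_i ⊕ C_i ⊕ C'_i.
P'1: 0b0000 ⊕ 0b1001 ⊕ 0b0000 = 0b1001.
P'2: 0b0010 ⊕ 0b1111 ⊕ 0b0101 = 0b1000.
P'3: 0b0010 ⊕ 0b1011 ⊕ 0b0001 = 0b1000.

P'1 = 0b1001, P'2 = 0b1000, P'3 = 0b1000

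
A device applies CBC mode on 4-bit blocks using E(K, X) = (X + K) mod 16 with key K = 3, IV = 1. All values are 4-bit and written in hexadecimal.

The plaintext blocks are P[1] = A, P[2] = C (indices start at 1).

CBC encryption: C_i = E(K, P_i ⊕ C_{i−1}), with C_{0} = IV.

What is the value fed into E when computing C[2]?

C[1]: P[1] ⊕ 1 = B; E(K, B) = E.
C[2]: P[2] ⊕ E = 2; E(K, 2) = 5.
So the input to E for block [2] is 2.

2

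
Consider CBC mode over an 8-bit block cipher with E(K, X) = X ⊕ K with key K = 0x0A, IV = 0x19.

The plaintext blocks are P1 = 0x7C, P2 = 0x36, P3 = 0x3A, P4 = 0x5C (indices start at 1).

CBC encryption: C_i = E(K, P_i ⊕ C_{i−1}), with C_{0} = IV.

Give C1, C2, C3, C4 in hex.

C1 = 0x6F, C2 = 0x53, C3 = 0x63, C4 = 0x35

C1: P1 ⊕ 0x19 = 0x65; E(K, 0x65) = 0x6F.
C2: P2 ⊕ 0x6F = 0x59; E(K, 0x59) = 0x53.
C3: P3 ⊕ 0x53 = 0x69; E(K, 0x69) = 0x63.
C4: P4 ⊕ 0x63 = 0x3F; E(K, 0x3F) = 0x35.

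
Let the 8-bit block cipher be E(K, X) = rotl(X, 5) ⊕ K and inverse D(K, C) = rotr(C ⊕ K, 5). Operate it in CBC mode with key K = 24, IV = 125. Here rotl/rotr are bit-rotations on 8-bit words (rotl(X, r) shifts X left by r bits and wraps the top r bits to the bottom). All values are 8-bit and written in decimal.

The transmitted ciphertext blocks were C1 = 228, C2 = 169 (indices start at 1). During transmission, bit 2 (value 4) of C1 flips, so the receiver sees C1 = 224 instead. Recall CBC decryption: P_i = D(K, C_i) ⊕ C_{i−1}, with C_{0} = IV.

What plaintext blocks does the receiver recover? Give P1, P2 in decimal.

Only C1 changed, to 224. In CBC, a change in C_i garbles P_i and flips the same bit in P_{i+1}. Decrypting the received ciphertext:
P1: D(K, 224) = 199; 199 ⊕ 125 = 186.
P2: D(K, 169) = 141; 141 ⊕ 224 = 109.
Blocks that differ from the original plaintext: P1, P2.

P1 = 186, P2 = 109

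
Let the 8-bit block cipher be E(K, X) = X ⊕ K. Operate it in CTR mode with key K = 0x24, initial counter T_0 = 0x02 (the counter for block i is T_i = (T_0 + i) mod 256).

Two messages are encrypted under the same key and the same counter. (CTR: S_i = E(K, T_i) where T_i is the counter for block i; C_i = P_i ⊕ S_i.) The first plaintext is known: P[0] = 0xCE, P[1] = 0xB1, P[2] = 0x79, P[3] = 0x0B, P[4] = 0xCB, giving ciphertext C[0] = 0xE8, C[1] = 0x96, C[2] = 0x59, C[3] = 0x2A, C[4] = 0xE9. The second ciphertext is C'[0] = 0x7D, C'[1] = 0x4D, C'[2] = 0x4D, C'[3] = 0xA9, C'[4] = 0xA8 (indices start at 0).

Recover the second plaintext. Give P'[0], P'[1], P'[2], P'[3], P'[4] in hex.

In CTR with a reused counter, both messages share the same keystream S_i, so C_i ⊕ C'_i = P_i ⊕ P'_i and thus P'_i = P_i ⊕ C_i ⊕ C'_i.
P'[0]: 0xCE ⊕ 0xE8 ⊕ 0x7D = 0x5B.
P'[1]: 0xB1 ⊕ 0x96 ⊕ 0x4D = 0x6A.
P'[2]: 0x79 ⊕ 0x59 ⊕ 0x4D = 0x6D.
P'[3]: 0x0B ⊕ 0x2A ⊕ 0xA9 = 0x88.
P'[4]: 0xCB ⊕ 0xE9 ⊕ 0xA8 = 0x8A.

P'[0] = 0x5B, P'[1] = 0x6A, P'[2] = 0x6D, P'[3] = 0x88, P'[4] = 0x8A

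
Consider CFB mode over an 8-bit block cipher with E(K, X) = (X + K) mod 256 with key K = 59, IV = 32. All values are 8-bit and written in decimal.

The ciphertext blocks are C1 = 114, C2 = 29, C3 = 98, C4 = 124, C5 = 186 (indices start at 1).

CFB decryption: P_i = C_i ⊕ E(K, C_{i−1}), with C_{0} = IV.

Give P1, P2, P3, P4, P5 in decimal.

P1 = 41, P2 = 176, P3 = 58, P4 = 225, P5 = 13

P1: E(K, 32) = 91; 114 ⊕ 91 = 41.
P2: E(K, 114) = 173; 29 ⊕ 173 = 176.
P3: E(K, 29) = 88; 98 ⊕ 88 = 58.
P4: E(K, 98) = 157; 124 ⊕ 157 = 225.
P5: E(K, 124) = 183; 186 ⊕ 183 = 13.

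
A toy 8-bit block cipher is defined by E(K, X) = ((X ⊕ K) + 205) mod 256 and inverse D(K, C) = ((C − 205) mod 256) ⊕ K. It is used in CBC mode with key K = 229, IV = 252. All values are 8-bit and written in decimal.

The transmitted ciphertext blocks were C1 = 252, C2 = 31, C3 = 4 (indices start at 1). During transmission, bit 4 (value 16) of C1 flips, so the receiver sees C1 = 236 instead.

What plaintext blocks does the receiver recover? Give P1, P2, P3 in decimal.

P1 = 6, P2 = 91, P3 = 205

CBC decryption: P_i = D(K, C_i) ⊕ C_{i−1}, with C_{0} = IV.
Only C1 changed, to 236. In CBC, a change in C_i garbles P_i and flips the same bit in P_{i+1}. Decrypting the received ciphertext:
P1: D(K, 236) = 250; 250 ⊕ 252 = 6.
P2: D(K, 31) = 183; 183 ⊕ 236 = 91.
P3: D(K, 4) = 210; 210 ⊕ 31 = 205.
Blocks that differ from the original plaintext: P1, P2.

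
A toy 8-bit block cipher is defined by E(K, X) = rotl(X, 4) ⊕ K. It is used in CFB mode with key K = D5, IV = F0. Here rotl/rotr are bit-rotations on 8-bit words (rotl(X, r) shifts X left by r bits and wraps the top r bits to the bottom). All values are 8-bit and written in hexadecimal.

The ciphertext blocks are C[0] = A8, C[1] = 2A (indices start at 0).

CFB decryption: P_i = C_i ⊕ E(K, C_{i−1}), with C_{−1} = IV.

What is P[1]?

P[1]: E(K, A8) = 5F; 2A ⊕ 5F = 75.

P[1] = 75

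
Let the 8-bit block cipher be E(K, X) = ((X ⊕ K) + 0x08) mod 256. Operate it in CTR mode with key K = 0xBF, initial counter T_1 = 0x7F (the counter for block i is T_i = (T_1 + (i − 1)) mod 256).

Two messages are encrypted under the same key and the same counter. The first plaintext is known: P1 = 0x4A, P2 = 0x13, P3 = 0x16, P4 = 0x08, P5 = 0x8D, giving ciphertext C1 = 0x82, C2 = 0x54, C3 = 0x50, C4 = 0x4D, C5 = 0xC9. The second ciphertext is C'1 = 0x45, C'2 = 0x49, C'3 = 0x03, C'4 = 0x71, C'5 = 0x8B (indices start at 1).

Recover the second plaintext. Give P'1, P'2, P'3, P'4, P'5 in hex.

In CTR with a reused counter, both messages share the same keystream S_i, so C_i ⊕ C'_i = P_i ⊕ P'_i and thus P'_i = P_i ⊕ C_i ⊕ C'_i.
P'1: 0x4A ⊕ 0x82 ⊕ 0x45 = 0x8D.
P'2: 0x13 ⊕ 0x54 ⊕ 0x49 = 0x0E.
P'3: 0x16 ⊕ 0x50 ⊕ 0x03 = 0x45.
P'4: 0x08 ⊕ 0x4D ⊕ 0x71 = 0x34.
P'5: 0x8D ⊕ 0xC9 ⊕ 0x8B = 0xCF.

P'1 = 0x8D, P'2 = 0x0E, P'3 = 0x45, P'4 = 0x34, P'5 = 0xCF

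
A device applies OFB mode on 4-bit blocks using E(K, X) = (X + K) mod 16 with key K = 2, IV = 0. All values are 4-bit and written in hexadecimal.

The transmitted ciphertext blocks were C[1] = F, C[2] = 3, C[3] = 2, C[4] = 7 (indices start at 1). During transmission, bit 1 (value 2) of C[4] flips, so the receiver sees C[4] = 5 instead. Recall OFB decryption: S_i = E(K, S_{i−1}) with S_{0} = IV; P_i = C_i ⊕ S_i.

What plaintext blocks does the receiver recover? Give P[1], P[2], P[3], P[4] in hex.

Only C[4] changed, to 5. In OFB, a change in C_i flips the same bit in P_i only; the keystream is unaffected. Decrypting the received ciphertext:
P[1]: S = E(K, 0) = 2; F ⊕ 2 = D.
P[2]: S = E(K, 2) = 4; 3 ⊕ 4 = 7.
P[3]: S = E(K, 4) = 6; 2 ⊕ 6 = 4.
P[4]: S = E(K, 6) = 8; 5 ⊕ 8 = D.
Blocks that differ from the original plaintext: P[4].

P[1] = D, P[2] = 7, P[3] = 4, P[4] = D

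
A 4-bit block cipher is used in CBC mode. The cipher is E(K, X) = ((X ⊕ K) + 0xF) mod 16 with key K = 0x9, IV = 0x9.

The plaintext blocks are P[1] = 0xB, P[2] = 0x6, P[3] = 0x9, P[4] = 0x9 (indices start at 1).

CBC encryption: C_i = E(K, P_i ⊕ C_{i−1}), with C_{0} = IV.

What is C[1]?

C[1]: P[1] ⊕ 0x9 = 0x2; E(K, 0x2) = 0xA.

C[1] = 0xA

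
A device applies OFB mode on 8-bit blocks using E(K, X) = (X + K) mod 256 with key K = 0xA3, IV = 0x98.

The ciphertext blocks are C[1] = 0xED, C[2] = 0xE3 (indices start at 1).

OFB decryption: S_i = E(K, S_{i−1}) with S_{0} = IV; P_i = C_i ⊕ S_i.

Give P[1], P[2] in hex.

P[1] = 0xD6, P[2] = 0x3D

P[1]: S = E(K, 0x98) = 0x3B; 0xED ⊕ 0x3B = 0xD6.
P[2]: S = E(K, 0x3B) = 0xDE; 0xE3 ⊕ 0xDE = 0x3D.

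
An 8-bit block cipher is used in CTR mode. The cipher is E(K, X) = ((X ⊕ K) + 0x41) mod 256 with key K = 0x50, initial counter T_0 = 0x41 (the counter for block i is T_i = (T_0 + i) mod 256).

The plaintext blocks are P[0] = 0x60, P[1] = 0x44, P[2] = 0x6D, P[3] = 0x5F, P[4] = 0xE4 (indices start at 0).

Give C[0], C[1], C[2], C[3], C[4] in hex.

CTR encryption: S_i = E(K, T_i) where T_i is the counter for block i; C_i = P_i ⊕ S_i.
C[0]: T = 0x41, S = E(K, T) = 0x52; 0x60 ⊕ 0x52 = 0x32.
C[1]: T = 0x42, S = E(K, T) = 0x53; 0x44 ⊕ 0x53 = 0x17.
C[2]: T = 0x43, S = E(K, T) = 0x54; 0x6D ⊕ 0x54 = 0x39.
C[3]: T = 0x44, S = E(K, T) = 0x55; 0x5F ⊕ 0x55 = 0x0A.
C[4]: T = 0x45, S = E(K, T) = 0x56; 0xE4 ⊕ 0x56 = 0xB2.

C[0] = 0x32, C[1] = 0x17, C[2] = 0x39, C[3] = 0x0A, C[4] = 0xB2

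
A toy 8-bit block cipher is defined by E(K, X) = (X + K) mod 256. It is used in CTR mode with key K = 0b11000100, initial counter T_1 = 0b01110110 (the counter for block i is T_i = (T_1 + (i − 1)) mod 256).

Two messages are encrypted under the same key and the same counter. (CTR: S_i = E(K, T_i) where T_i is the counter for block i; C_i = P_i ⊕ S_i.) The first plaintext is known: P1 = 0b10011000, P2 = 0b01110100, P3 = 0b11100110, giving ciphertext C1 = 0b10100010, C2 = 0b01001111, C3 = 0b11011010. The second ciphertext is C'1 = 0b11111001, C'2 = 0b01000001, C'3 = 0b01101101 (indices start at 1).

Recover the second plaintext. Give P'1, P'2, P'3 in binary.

In CTR with a reused counter, both messages share the same keystream S_i, so C_i ⊕ C'_i = P_i ⊕ P'_i and thus P'_i = P_i ⊕ C_i ⊕ C'_i.
P'1: 0b10011000 ⊕ 0b10100010 ⊕ 0b11111001 = 0b11000011.
P'2: 0b01110100 ⊕ 0b01001111 ⊕ 0b01000001 = 0b01111010.
P'3: 0b11100110 ⊕ 0b11011010 ⊕ 0b01101101 = 0b01010001.

P'1 = 0b11000011, P'2 = 0b01111010, P'3 = 0b01010001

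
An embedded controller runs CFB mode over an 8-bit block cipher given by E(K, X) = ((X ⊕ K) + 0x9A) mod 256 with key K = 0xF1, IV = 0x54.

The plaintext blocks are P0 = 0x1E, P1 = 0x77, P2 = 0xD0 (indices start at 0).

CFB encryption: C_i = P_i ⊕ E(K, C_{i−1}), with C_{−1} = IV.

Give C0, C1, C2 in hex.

C0: E(K, 0x54) = 0x3F; 0x1E ⊕ 0x3F = 0x21.
C1: E(K, 0x21) = 0x6A; 0x77 ⊕ 0x6A = 0x1D.
C2: E(K, 0x1D) = 0x86; 0xD0 ⊕ 0x86 = 0x56.

C0 = 0x21, C1 = 0x1D, C2 = 0x56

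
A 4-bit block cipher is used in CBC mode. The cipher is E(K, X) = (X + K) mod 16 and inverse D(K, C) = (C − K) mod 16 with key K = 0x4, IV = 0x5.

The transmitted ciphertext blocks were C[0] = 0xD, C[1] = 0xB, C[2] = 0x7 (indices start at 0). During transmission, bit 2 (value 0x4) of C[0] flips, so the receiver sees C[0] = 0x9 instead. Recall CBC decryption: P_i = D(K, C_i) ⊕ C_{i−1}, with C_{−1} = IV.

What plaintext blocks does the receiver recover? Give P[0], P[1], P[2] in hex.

P[0] = 0x0, P[1] = 0xE, P[2] = 0x8

Only C[0] changed, to 0x9. In CBC, a change in C_i garbles P_i and flips the same bit in P_{i+1}. Decrypting the received ciphertext:
P[0]: D(K, 0x9) = 0x5; 0x5 ⊕ 0x5 = 0x0.
P[1]: D(K, 0xB) = 0x7; 0x7 ⊕ 0x9 = 0xE.
P[2]: D(K, 0x7) = 0x3; 0x3 ⊕ 0xB = 0x8.
Blocks that differ from the original plaintext: P[0], P[1].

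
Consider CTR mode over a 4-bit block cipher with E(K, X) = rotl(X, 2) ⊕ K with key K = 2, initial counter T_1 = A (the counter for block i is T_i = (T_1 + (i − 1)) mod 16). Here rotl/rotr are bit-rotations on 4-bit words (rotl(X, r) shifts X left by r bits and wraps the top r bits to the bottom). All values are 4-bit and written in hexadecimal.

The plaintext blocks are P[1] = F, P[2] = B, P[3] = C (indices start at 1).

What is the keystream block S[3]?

1

CTR encryption: S_i = E(K, T_i) where T_i is the counter for block i; C_i = P_i ⊕ S_i.
C[1]: T = A, S = E(K, T) = 8; F ⊕ 8 = 7.
C[2]: T = B, S = E(K, T) = C; B ⊕ C = 7.
C[3]: T = C, S = E(K, T) = 1; C ⊕ 1 = D.
So S[3] = 1.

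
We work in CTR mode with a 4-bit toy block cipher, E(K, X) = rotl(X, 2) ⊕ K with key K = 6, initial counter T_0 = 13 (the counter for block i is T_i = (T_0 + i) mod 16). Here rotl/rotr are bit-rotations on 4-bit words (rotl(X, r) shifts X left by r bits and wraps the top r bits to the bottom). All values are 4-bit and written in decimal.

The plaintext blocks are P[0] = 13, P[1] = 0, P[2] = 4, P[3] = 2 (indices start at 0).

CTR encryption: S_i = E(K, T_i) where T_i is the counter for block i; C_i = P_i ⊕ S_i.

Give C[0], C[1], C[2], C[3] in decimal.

C[0] = 12, C[1] = 13, C[2] = 13, C[3] = 4

C[0]: T = 13, S = E(K, T) = 1; 13 ⊕ 1 = 12.
C[1]: T = 14, S = E(K, T) = 13; 0 ⊕ 13 = 13.
C[2]: T = 15, S = E(K, T) = 9; 4 ⊕ 9 = 13.
C[3]: T = 0, S = E(K, T) = 6; 2 ⊕ 6 = 4.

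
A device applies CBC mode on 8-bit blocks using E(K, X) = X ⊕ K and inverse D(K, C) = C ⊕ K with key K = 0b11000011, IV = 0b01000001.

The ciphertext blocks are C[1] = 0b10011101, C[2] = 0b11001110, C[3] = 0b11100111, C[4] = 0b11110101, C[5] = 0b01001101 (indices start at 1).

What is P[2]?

CBC decryption: P_i = D(K, C_i) ⊕ C_{i−1}, with C_{0} = IV.
P[2]: D(K, 0b11001110) = 0b00001101; 0b00001101 ⊕ 0b10011101 = 0b10010000.

P[2] = 0b10010000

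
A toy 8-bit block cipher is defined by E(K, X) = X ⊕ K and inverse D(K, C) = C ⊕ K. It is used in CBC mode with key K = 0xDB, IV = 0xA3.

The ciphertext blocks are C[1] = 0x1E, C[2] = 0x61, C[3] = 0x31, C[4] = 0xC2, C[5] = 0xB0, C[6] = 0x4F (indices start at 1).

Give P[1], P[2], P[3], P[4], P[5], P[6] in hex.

CBC decryption: P_i = D(K, C_i) ⊕ C_{i−1}, with C_{0} = IV.
P[1]: D(K, 0x1E) = 0xC5; 0xC5 ⊕ 0xA3 = 0x66.
P[2]: D(K, 0x61) = 0xBA; 0xBA ⊕ 0x1E = 0xA4.
P[3]: D(K, 0x31) = 0xEA; 0xEA ⊕ 0x61 = 0x8B.
P[4]: D(K, 0xC2) = 0x19; 0x19 ⊕ 0x31 = 0x28.
P[5]: D(K, 0xB0) = 0x6B; 0x6B ⊕ 0xC2 = 0xA9.
P[6]: D(K, 0x4F) = 0x94; 0x94 ⊕ 0xB0 = 0x24.

P[1] = 0x66, P[2] = 0xA4, P[3] = 0x8B, P[4] = 0x28, P[5] = 0xA9, P[6] = 0x24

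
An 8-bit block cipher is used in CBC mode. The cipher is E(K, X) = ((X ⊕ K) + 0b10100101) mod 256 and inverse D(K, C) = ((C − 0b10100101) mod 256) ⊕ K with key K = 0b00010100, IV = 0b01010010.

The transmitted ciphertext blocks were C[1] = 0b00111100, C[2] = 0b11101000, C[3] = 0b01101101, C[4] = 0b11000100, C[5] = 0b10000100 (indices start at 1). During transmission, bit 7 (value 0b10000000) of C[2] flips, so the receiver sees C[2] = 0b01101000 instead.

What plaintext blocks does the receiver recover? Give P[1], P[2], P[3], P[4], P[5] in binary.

CBC decryption: P_i = D(K, C_i) ⊕ C_{i−1}, with C_{0} = IV.
Only C[2] changed, to 0b01101000. In CBC, a change in C_i garbles P_i and flips the same bit in P_{i+1}. Decrypting the received ciphertext:
P[1]: D(K, 0b00111100) = 0b10000011; 0b10000011 ⊕ 0b01010010 = 0b11010001.
P[2]: D(K, 0b01101000) = 0b11010111; 0b11010111 ⊕ 0b00111100 = 0b11101011.
P[3]: D(K, 0b01101101) = 0b11011100; 0b11011100 ⊕ 0b01101000 = 0b10110100.
P[4]: D(K, 0b11000100) = 0b00001011; 0b00001011 ⊕ 0b01101101 = 0b01100110.
P[5]: D(K, 0b10000100) = 0b11001011; 0b11001011 ⊕ 0b11000100 = 0b00001111.
Blocks that differ from the original plaintext: P[2], P[3].

P[1] = 0b11010001, P[2] = 0b11101011, P[3] = 0b10110100, P[4] = 0b01100110, P[5] = 0b00001111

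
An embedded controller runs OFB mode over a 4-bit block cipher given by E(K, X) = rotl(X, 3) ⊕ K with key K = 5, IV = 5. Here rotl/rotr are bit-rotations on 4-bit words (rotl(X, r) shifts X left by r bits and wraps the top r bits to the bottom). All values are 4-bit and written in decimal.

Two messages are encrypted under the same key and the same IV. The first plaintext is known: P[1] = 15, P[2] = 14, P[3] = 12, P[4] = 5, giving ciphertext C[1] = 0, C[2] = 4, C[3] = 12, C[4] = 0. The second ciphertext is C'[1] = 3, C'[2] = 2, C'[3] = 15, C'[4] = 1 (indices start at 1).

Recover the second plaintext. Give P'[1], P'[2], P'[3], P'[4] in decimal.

P'[1] = 12, P'[2] = 8, P'[3] = 15, P'[4] = 4

In OFB with a reused IV, both messages share the same keystream S_i, so C_i ⊕ C'_i = P_i ⊕ P'_i and thus P'_i = P_i ⊕ C_i ⊕ C'_i.
P'[1]: 15 ⊕ 0 ⊕ 3 = 12.
P'[2]: 14 ⊕ 4 ⊕ 2 = 8.
P'[3]: 12 ⊕ 12 ⊕ 15 = 15.
P'[4]: 5 ⊕ 0 ⊕ 1 = 4.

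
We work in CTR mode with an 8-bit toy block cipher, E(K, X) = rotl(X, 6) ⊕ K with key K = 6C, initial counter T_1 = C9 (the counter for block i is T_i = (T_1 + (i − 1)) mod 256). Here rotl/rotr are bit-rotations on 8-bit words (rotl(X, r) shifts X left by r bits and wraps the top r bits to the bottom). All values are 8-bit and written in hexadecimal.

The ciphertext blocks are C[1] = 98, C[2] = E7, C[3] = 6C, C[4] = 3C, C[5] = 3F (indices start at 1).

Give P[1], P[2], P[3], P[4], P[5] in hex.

CTR decryption: S_i = E(K, T_i) where T_i is the counter for block i; P_i = C_i ⊕ S_i.
P[1]: T = C9, S = E(K, T) = 1E; 98 ⊕ 1E = 86.
P[2]: T = CA, S = E(K, T) = DE; E7 ⊕ DE = 39.
P[3]: T = CB, S = E(K, T) = 9E; 6C ⊕ 9E = F2.
P[4]: T = CC, S = E(K, T) = 5F; 3C ⊕ 5F = 63.
P[5]: T = CD, S = E(K, T) = 1F; 3F ⊕ 1F = 20.

P[1] = 86, P[2] = 39, P[3] = F2, P[4] = 63, P[5] = 20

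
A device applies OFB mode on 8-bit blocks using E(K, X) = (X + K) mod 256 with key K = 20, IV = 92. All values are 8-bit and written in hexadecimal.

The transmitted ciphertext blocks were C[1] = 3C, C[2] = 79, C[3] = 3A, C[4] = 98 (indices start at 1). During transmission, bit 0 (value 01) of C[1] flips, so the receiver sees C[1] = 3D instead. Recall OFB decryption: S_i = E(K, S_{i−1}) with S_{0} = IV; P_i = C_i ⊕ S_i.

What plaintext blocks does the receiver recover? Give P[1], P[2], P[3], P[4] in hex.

Only C[1] changed, to 3D. In OFB, a change in C_i flips the same bit in P_i only; the keystream is unaffected. Decrypting the received ciphertext:
P[1]: S = E(K, 92) = B2; 3D ⊕ B2 = 8F.
P[2]: S = E(K, B2) = D2; 79 ⊕ D2 = AB.
P[3]: S = E(K, D2) = F2; 3A ⊕ F2 = C8.
P[4]: S = E(K, F2) = 12; 98 ⊕ 12 = 8A.
Blocks that differ from the original plaintext: P[1].

P[1] = 8F, P[2] = AB, P[3] = C8, P[4] = 8A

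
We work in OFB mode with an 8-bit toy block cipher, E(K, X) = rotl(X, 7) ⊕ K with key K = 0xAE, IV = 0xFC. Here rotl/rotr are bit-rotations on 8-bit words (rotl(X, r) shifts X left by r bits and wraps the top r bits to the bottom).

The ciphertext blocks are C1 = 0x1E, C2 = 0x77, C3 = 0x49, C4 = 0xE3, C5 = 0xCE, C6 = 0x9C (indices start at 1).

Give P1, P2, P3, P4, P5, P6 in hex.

P1 = 0xCE, P2 = 0xB1, P3 = 0x84, P4 = 0xAB, P5 = 0x44, P6 = 0x77

OFB decryption: S_i = E(K, S_{i−1}) with S_{0} = IV; P_i = C_i ⊕ S_i.
P1: S = E(K, 0xFC) = 0xD0; 0x1E ⊕ 0xD0 = 0xCE.
P2: S = E(K, 0xD0) = 0xC6; 0x77 ⊕ 0xC6 = 0xB1.
P3: S = E(K, 0xC6) = 0xCD; 0x49 ⊕ 0xCD = 0x84.
P4: S = E(K, 0xCD) = 0x48; 0xE3 ⊕ 0x48 = 0xAB.
P5: S = E(K, 0x48) = 0x8A; 0xCE ⊕ 0x8A = 0x44.
P6: S = E(K, 0x8A) = 0xEB; 0x9C ⊕ 0xEB = 0x77.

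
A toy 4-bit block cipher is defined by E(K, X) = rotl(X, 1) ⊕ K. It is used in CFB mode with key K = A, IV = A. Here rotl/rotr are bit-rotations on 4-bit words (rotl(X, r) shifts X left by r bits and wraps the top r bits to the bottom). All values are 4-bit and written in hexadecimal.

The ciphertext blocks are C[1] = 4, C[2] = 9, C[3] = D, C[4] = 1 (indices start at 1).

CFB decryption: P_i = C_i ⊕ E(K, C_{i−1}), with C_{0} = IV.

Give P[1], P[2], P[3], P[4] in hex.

P[1]: E(K, A) = F; 4 ⊕ F = B.
P[2]: E(K, 4) = 2; 9 ⊕ 2 = B.
P[3]: E(K, 9) = 9; D ⊕ 9 = 4.
P[4]: E(K, D) = 1; 1 ⊕ 1 = 0.

P[1] = B, P[2] = B, P[3] = 4, P[4] = 0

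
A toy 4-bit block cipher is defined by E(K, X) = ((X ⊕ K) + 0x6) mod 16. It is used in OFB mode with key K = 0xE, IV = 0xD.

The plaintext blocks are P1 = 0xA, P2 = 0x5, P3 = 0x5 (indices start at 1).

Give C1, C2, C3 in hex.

C1 = 0x3, C2 = 0x8, C3 = 0xC

OFB encryption: S_i = E(K, S_{i−1}) with S_{0} = IV; C_i = P_i ⊕ S_i.
C1: S = E(K, 0xD) = 0x9; 0xA ⊕ 0x9 = 0x3.
C2: S = E(K, 0x9) = 0xD; 0x5 ⊕ 0xD = 0x8.
C3: S = E(K, 0xD) = 0x9; 0x5 ⊕ 0x9 = 0xC.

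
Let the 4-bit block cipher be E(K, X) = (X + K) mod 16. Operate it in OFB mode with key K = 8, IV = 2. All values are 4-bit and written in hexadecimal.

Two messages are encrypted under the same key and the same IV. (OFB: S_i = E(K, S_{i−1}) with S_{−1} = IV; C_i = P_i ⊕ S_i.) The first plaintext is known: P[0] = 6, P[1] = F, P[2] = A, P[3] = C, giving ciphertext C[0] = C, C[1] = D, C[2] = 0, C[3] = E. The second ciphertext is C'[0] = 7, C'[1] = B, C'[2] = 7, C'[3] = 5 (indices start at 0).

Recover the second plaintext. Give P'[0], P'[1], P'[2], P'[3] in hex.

P'[0] = D, P'[1] = 9, P'[2] = D, P'[3] = 7

In OFB with a reused IV, both messages share the same keystream S_i, so C_i ⊕ C'_i = P_i ⊕ P'_i and thus P'_i = P_i ⊕ C_i ⊕ C'_i.
P'[0]: 6 ⊕ C ⊕ 7 = D.
P'[1]: F ⊕ D ⊕ B = 9.
P'[2]: A ⊕ 0 ⊕ 7 = D.
P'[3]: C ⊕ E ⊕ 5 = 7.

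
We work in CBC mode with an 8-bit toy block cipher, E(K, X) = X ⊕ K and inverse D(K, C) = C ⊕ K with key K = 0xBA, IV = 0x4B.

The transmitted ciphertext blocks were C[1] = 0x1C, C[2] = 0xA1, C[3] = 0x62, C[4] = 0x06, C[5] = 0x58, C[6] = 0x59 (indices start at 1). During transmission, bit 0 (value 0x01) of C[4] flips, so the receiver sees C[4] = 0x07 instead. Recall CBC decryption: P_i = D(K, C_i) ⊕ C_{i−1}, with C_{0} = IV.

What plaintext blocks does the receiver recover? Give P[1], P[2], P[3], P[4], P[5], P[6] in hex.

Only C[4] changed, to 0x07. In CBC, a change in C_i garbles P_i and flips the same bit in P_{i+1}. Decrypting the received ciphertext:
P[1]: D(K, 0x1C) = 0xA6; 0xA6 ⊕ 0x4B = 0xED.
P[2]: D(K, 0xA1) = 0x1B; 0x1B ⊕ 0x1C = 0x07.
P[3]: D(K, 0x62) = 0xD8; 0xD8 ⊕ 0xA1 = 0x79.
P[4]: D(K, 0x07) = 0xBD; 0xBD ⊕ 0x62 = 0xDF.
P[5]: D(K, 0x58) = 0xE2; 0xE2 ⊕ 0x07 = 0xE5.
P[6]: D(K, 0x59) = 0xE3; 0xE3 ⊕ 0x58 = 0xBB.
Blocks that differ from the original plaintext: P[4], P[5].

P[1] = 0xED, P[2] = 0x07, P[3] = 0x79, P[4] = 0xDF, P[5] = 0xE5, P[6] = 0xBB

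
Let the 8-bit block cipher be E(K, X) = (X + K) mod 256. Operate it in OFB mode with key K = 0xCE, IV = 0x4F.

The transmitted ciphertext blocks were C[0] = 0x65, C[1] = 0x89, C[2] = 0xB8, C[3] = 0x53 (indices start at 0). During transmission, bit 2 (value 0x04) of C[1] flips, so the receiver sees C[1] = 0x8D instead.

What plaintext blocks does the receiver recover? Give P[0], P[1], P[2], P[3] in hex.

P[0] = 0x78, P[1] = 0x66, P[2] = 0x01, P[3] = 0xD4

OFB decryption: S_i = E(K, S_{i−1}) with S_{−1} = IV; P_i = C_i ⊕ S_i.
Only C[1] changed, to 0x8D. In OFB, a change in C_i flips the same bit in P_i only; the keystream is unaffected. Decrypting the received ciphertext:
P[0]: S = E(K, 0x4F) = 0x1D; 0x65 ⊕ 0x1D = 0x78.
P[1]: S = E(K, 0x1D) = 0xEB; 0x8D ⊕ 0xEB = 0x66.
P[2]: S = E(K, 0xEB) = 0xB9; 0xB8 ⊕ 0xB9 = 0x01.
P[3]: S = E(K, 0xB9) = 0x87; 0x53 ⊕ 0x87 = 0xD4.
Blocks that differ from the original plaintext: P[1].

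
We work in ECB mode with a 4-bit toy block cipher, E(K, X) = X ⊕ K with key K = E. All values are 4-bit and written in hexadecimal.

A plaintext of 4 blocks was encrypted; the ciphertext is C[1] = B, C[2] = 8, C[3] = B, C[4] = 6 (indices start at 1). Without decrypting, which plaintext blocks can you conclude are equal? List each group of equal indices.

ECB encrypts each block independently with the same key, so equal ciphertext blocks imply equal plaintext blocks.
C[1] = C[3] = B, so P[1] = P[3].

P[1] = P[3]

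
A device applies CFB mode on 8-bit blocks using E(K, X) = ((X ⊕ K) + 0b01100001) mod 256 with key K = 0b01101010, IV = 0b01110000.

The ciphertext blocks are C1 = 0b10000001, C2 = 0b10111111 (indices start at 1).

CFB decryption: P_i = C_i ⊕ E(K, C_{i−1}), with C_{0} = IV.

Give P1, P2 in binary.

P1: E(K, 0b01110000) = 0b01111011; 0b10000001 ⊕ 0b01111011 = 0b11111010.
P2: E(K, 0b10000001) = 0b01001100; 0b10111111 ⊕ 0b01001100 = 0b11110011.

P1 = 0b11111010, P2 = 0b11110011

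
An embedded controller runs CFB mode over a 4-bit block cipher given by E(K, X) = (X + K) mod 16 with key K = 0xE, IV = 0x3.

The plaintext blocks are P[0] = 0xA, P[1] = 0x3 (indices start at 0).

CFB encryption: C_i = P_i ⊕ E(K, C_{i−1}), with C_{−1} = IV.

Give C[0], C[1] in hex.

C[0]: E(K, 0x3) = 0x1; 0xA ⊕ 0x1 = 0xB.
C[1]: E(K, 0xB) = 0x9; 0x3 ⊕ 0x9 = 0xA.

C[0] = 0xB, C[1] = 0xA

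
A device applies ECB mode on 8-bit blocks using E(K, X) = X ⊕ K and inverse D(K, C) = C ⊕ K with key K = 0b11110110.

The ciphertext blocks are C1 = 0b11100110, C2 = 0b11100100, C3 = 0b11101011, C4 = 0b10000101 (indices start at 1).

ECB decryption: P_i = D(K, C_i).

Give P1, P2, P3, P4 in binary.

P1: D(K, 0b11100110) = 0b00010000.
P2: D(K, 0b11100100) = 0b00010010.
P3: D(K, 0b11101011) = 0b00011101.
P4: D(K, 0b10000101) = 0b01110011.

P1 = 0b00010000, P2 = 0b00010010, P3 = 0b00011101, P4 = 0b01110011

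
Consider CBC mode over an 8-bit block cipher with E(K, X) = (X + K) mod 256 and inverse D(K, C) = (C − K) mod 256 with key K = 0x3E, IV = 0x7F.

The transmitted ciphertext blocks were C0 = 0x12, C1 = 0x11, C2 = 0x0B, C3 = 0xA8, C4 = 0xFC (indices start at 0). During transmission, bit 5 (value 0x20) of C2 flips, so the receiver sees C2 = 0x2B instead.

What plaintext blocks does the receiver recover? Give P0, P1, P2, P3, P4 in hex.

CBC decryption: P_i = D(K, C_i) ⊕ C_{i−1}, with C_{−1} = IV.
Only C2 changed, to 0x2B. In CBC, a change in C_i garbles P_i and flips the same bit in P_{i+1}. Decrypting the received ciphertext:
P0: D(K, 0x12) = 0xD4; 0xD4 ⊕ 0x7F = 0xAB.
P1: D(K, 0x11) = 0xD3; 0xD3 ⊕ 0x12 = 0xC1.
P2: D(K, 0x2B) = 0xED; 0xED ⊕ 0x11 = 0xFC.
P3: D(K, 0xA8) = 0x6A; 0x6A ⊕ 0x2B = 0x41.
P4: D(K, 0xFC) = 0xBE; 0xBE ⊕ 0xA8 = 0x16.
Blocks that differ from the original plaintext: P2, P3.

P0 = 0xAB, P1 = 0xC1, P2 = 0xFC, P3 = 0x41, P4 = 0x16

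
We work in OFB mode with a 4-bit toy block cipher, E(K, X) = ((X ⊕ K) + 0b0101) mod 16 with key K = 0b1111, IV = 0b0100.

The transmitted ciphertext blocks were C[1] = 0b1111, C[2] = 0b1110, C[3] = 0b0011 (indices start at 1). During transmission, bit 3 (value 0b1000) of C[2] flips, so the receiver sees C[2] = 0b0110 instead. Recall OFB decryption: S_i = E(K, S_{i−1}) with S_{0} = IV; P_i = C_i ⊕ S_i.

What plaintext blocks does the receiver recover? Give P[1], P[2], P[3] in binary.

P[1] = 0b1111, P[2] = 0b0010, P[3] = 0b0011

Only C[2] changed, to 0b0110. In OFB, a change in C_i flips the same bit in P_i only; the keystream is unaffected. Decrypting the received ciphertext:
P[1]: S = E(K, 0b0100) = 0b0000; 0b1111 ⊕ 0b0000 = 0b1111.
P[2]: S = E(K, 0b0000) = 0b0100; 0b0110 ⊕ 0b0100 = 0b0010.
P[3]: S = E(K, 0b0100) = 0b0000; 0b0011 ⊕ 0b0000 = 0b0011.
Blocks that differ from the original plaintext: P[2].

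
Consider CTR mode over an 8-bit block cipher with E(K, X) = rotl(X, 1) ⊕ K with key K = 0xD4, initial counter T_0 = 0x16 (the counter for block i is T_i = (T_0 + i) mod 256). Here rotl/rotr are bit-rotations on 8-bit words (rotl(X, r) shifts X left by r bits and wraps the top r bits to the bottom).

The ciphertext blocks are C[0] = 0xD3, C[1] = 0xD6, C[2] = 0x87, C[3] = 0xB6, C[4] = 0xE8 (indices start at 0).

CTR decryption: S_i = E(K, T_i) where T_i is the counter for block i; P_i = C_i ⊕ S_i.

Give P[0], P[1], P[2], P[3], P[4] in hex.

P[0] = 0x2B, P[1] = 0x2C, P[2] = 0x63, P[3] = 0x50, P[4] = 0x08

P[0]: T = 0x16, S = E(K, T) = 0xF8; 0xD3 ⊕ 0xF8 = 0x2B.
P[1]: T = 0x17, S = E(K, T) = 0xFA; 0xD6 ⊕ 0xFA = 0x2C.
P[2]: T = 0x18, S = E(K, T) = 0xE4; 0x87 ⊕ 0xE4 = 0x63.
P[3]: T = 0x19, S = E(K, T) = 0xE6; 0xB6 ⊕ 0xE6 = 0x50.
P[4]: T = 0x1A, S = E(K, T) = 0xE0; 0xE8 ⊕ 0xE0 = 0x08.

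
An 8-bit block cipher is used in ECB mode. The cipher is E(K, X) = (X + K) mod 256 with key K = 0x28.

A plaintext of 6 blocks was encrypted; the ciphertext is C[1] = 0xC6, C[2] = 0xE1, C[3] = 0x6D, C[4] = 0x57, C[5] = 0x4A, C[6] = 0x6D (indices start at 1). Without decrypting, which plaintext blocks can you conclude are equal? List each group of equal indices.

P[3] = P[6]

ECB encrypts each block independently with the same key, so equal ciphertext blocks imply equal plaintext blocks.
C[3] = C[6] = 0x6D, so P[3] = P[6].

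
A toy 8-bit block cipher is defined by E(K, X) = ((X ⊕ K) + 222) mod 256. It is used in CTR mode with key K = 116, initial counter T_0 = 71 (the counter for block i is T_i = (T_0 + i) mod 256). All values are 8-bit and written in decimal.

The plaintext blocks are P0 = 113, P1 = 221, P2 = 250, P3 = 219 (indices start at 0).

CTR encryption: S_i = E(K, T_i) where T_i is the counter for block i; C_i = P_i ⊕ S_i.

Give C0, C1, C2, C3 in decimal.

C0 = 96, C1 = 199, C2 = 225, C3 = 199

C0: T = 71, S = E(K, T) = 17; 113 ⊕ 17 = 96.
C1: T = 72, S = E(K, T) = 26; 221 ⊕ 26 = 199.
C2: T = 73, S = E(K, T) = 27; 250 ⊕ 27 = 225.
C3: T = 74, S = E(K, T) = 28; 219 ⊕ 28 = 199.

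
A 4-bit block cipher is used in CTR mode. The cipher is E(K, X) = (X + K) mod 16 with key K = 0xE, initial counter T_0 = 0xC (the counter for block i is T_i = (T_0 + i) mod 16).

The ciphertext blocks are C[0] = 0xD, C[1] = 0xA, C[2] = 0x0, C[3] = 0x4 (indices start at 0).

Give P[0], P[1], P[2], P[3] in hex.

P[0] = 0x7, P[1] = 0x1, P[2] = 0xC, P[3] = 0x9

CTR decryption: S_i = E(K, T_i) where T_i is the counter for block i; P_i = C_i ⊕ S_i.
P[0]: T = 0xC, S = E(K, T) = 0xA; 0xD ⊕ 0xA = 0x7.
P[1]: T = 0xD, S = E(K, T) = 0xB; 0xA ⊕ 0xB = 0x1.
P[2]: T = 0xE, S = E(K, T) = 0xC; 0x0 ⊕ 0xC = 0xC.
P[3]: T = 0xF, S = E(K, T) = 0xD; 0x4 ⊕ 0xD = 0x9.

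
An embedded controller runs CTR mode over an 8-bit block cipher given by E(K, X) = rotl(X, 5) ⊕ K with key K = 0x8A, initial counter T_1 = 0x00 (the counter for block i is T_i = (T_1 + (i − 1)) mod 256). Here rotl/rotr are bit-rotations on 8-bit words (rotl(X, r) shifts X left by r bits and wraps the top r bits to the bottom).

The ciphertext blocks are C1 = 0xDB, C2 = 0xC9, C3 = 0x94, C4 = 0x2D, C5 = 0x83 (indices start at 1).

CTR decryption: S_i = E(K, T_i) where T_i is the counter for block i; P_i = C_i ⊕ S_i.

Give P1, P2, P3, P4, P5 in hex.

P1: T = 0x00, S = E(K, T) = 0x8A; 0xDB ⊕ 0x8A = 0x51.
P2: T = 0x01, S = E(K, T) = 0xAA; 0xC9 ⊕ 0xAA = 0x63.
P3: T = 0x02, S = E(K, T) = 0xCA; 0x94 ⊕ 0xCA = 0x5E.
P4: T = 0x03, S = E(K, T) = 0xEA; 0x2D ⊕ 0xEA = 0xC7.
P5: T = 0x04, S = E(K, T) = 0x0A; 0x83 ⊕ 0x0A = 0x89.

P1 = 0x51, P2 = 0x63, P3 = 0x5E, P4 = 0xC7, P5 = 0x89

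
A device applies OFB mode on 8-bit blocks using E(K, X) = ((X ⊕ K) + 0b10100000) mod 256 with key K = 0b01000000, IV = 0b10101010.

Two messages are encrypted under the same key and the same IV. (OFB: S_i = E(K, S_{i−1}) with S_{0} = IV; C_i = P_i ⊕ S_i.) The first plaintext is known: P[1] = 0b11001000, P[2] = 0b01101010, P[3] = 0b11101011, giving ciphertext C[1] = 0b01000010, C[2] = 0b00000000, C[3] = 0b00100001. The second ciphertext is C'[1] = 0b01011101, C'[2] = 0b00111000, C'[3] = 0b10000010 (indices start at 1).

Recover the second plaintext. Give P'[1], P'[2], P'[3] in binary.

In OFB with a reused IV, both messages share the same keystream S_i, so C_i ⊕ C'_i = P_i ⊕ P'_i and thus P'_i = P_i ⊕ C_i ⊕ C'_i.
P'[1]: 0b11001000 ⊕ 0b01000010 ⊕ 0b01011101 = 0b11010111.
P'[2]: 0b01101010 ⊕ 0b00000000 ⊕ 0b00111000 = 0b01010010.
P'[3]: 0b11101011 ⊕ 0b00100001 ⊕ 0b10000010 = 0b01001000.

P'[1] = 0b11010111, P'[2] = 0b01010010, P'[3] = 0b01001000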